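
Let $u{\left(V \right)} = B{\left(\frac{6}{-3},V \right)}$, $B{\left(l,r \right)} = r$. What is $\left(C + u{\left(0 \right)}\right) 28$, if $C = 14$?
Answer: $392$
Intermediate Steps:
$u{\left(V \right)} = V$
$\left(C + u{\left(0 \right)}\right) 28 = \left(14 + 0\right) 28 = 14 \cdot 28 = 392$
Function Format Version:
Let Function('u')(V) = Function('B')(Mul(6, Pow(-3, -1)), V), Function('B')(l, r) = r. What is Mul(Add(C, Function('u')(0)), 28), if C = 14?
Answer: 392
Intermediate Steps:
Function('u')(V) = V
Mul(Add(C, Function('u')(0)), 28) = Mul(Add(14, 0), 28) = Mul(14, 28) = 392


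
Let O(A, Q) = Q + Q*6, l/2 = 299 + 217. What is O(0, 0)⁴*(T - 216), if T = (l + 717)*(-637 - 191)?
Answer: 0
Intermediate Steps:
l = 1032 (l = 2*(299 + 217) = 2*516 = 1032)
O(A, Q) = 7*Q (O(A, Q) = Q + 6*Q = 7*Q)
T = -1448172 (T = (1032 + 717)*(-637 - 191) = 1749*(-828) = -1448172)
O(0, 0)⁴*(T - 216) = (7*0)⁴*(-1448172 - 216) = 0⁴*(-1448388) = 0*(-1448388) = 0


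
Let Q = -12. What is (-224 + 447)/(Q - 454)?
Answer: -223/466 ≈ -0.47854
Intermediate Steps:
(-224 + 447)/(Q - 454) = (-224 + 447)/(-12 - 454) = 223/(-466) = 223*(-1/466) = -223/466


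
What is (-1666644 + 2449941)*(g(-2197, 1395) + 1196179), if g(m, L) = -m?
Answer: 938684325672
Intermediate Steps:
(-1666644 + 2449941)*(g(-2197, 1395) + 1196179) = (-1666644 + 2449941)*(-1*(-2197) + 1196179) = 783297*(2197 + 1196179) = 783297*1198376 = 938684325672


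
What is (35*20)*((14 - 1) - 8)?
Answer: 3500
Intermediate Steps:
(35*20)*((14 - 1) - 8) = 700*(13 - 8) = 700*5 = 3500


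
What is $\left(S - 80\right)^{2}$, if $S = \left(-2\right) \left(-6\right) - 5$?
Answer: $5329$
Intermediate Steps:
$S = 7$ ($S = 12 - 5 = 7$)
$\left(S - 80\right)^{2} = \left(7 - 80\right)^{2} = \left(-73\right)^{2} = 5329$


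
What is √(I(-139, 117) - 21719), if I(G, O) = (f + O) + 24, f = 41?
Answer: 3*I*√2393 ≈ 146.75*I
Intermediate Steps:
I(G, O) = 65 + O (I(G, O) = (41 + O) + 24 = 65 + O)
√(I(-139, 117) - 21719) = √((65 + 117) - 21719) = √(182 - 21719) = √(-21537) = 3*I*√2393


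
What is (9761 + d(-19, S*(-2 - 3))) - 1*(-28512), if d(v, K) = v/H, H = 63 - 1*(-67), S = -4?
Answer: 4975471/130 ≈ 38273.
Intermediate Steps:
H = 130 (H = 63 + 67 = 130)
d(v, K) = v/130
(9761 + d(-19, S*(-2 - 3))) - 1*(-28512) = (9761 + (1/130)*(-19)) - 1*(-28512) = (9761 - 19/130) + 28512 = 1268911/130 + 28512 = 4975471/130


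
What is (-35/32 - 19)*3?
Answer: -1929/32 ≈ -60.281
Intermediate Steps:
(-35/32 - 19)*3 = -643/32*3 = -1929/32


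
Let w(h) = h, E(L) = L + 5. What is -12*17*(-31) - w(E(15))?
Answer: 6304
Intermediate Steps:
E(L) = 5 + L
-12*17*(-31) - w(E(15)) = -12*17*(-31) - (5 + 15) = -204*(-31) - 1*20 = 6324 - 20 = 6304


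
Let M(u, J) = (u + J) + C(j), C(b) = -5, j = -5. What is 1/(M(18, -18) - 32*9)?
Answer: -1/293 ≈ -0.0034130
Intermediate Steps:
M(u, J) = -5 + J + u (M(u, J) = (u + J) - 5 = (J + u) - 5 = -5 + J + u)
1/(M(18, -18) - 32*9) = 1/((-5 - 18 + 18) - 32*9) = 1/(-5 - 288) = 1/(-293) = -1/293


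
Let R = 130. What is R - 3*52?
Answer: -26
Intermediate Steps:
R - 3*52 = 130 - 3*52 = 130 - 156 = -26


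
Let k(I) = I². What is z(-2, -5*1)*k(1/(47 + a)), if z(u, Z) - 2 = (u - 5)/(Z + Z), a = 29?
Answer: 27/57760 ≈ 0.00046745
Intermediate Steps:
z(u, Z) = 2 + (-5 + u)/(2*Z) (z(u, Z) = 2 + (u - 5)/(Z + Z) = 2 + (-5 + u)/((2*Z)) = 2 + (-5 + u)*(1/(2*Z)) = 2 + (-5 + u)/(2*Z))
z(-2, -5*1)*k(1/(47 + a)) = ((-5 - 2 + 4*(-5*1))/(2*((-5*1))))*(1/(47 + 29))² = ((½)*(-5 - 2 + 4*(-5))/(-5))*(1/76)² = ((½)*(-⅕)*(-5 - 2 - 20))*(1/76)² = ((½)*(-⅕)*(-27))*(1/5776) = (27/10)*(1/5776) = 27/57760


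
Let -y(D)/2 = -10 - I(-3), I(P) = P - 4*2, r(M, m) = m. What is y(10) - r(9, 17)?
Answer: -19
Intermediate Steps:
I(P) = -8 + P (I(P) = P - 8 = -8 + P)
y(D) = -2 (y(D) = -2*(-10 - (-8 - 3)) = -2*(-10 - 1*(-11)) = -2*(-10 + 11) = -2*1 = -2)
y(10) - r(9, 17) = -2 - 1*17 = -2 - 17 = -19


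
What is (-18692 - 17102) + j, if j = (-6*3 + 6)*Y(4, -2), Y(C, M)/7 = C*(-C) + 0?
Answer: -34450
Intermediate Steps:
Y(C, M) = -7*C² (Y(C, M) = 7*(C*(-C) + 0) = 7*(-C² + 0) = 7*(-C²) = -7*C²)
j = 1344 (j = (-6*3 + 6)*(-7*4²) = (-18 + 6)*(-7*16) = -12*(-112) = 1344)
(-18692 - 17102) + j = (-18692 - 17102) + 1344 = -35794 + 1344 = -34450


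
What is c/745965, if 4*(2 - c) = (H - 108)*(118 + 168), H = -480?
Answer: 42044/745965 ≈ 0.056362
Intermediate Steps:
c = 42044 (c = 2 - (-480 - 108)*(118 + 168)/4 = 2 - (-147)*286 = 2 - 1/4*(-168168) = 2 + 42042 = 42044)
c/745965 = 42044/745965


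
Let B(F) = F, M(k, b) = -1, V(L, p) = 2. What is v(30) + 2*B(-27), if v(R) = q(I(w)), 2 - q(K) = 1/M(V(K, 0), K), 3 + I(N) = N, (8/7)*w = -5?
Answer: -51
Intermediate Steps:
w = -35/8 (w = (7/8)*(-5) = -35/8 ≈ -4.3750)
I(N) = -3 + N
q(K) = 3 (q(K) = 2 - 1/(-1) = 2 - 1*(-1) = 2 + 1 = 3)
v(R) = 3
v(30) + 2*B(-27) = 3 + 2*(-27) = 3 - 54 = -51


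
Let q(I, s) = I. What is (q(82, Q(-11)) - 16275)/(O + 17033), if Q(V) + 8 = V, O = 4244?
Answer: -16193/21277 ≈ -0.76106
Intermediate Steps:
Q(V) = -8 + V
(q(82, Q(-11)) - 16275)/(O + 17033) = (82 - 16275)/(4244 + 17033) = -16193/21277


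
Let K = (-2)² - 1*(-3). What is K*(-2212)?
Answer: -15484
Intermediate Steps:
K = 7 (K = 4 + 3 = 7)
K*(-2212) = 7*(-2212) = -15484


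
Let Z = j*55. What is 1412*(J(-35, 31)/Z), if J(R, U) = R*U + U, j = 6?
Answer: -744124/165 ≈ -4509.8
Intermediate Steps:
J(R, U) = U + R*U
Z = 330 (Z = 6*55 = 330)
1412*(J(-35, 31)/Z) = 1412*((31*(1 - 35))/330) = 1412*((31*(-34))*(1/330)) = 1412*(-1054*1/330) = 1412*(-527/165) = -744124/165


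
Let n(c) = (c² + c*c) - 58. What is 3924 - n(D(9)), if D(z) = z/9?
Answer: 3980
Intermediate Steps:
D(z) = z/9 (D(z) = z*(⅑) = z/9)
n(c) = -58 + 2*c² (n(c) = (c² + c²) - 58 = 2*c² - 58 = -58 + 2*c²)
3924 - n(D(9)) = 3924 - (-58 + 2*((⅑)*9)²) = 3924 - (-58 + 2*1²) = 3924 - (-58 + 2*1) = 3924 - (-58 + 2) = 3924 - 1*(-56) = 3924 + 56 = 3980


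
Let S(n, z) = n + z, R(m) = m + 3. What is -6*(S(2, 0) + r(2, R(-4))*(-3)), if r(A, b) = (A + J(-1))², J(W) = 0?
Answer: 60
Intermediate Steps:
R(m) = 3 + m
r(A, b) = A² (r(A, b) = (A + 0)² = A²)
-6*(S(2, 0) + r(2, R(-4))*(-3)) = -6*((2 + 0) + 2²*(-3)) = -6*(2 + 4*(-3)) = -6*(2 - 12) = -6*(-10) = 60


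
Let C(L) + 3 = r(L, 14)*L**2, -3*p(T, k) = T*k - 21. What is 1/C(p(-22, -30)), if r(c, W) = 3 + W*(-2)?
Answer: -1/1134228 ≈ -8.8166e-7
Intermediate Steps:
r(c, W) = 3 - 2*W
p(T, k) = 7 - T*k/3 (p(T, k) = -(T*k - 21)/3 = -(-21 + T*k)/3 = 7 - T*k/3)
C(L) = -3 - 25*L**2 (C(L) = -3 + (3 - 2*14)*L**2 = -3 + (3 - 28)*L**2 = -3 - 25*L**2)
1/C(p(-22, -30)) = 1/(-3 - 25*(7 - 1/3*(-22)*(-30))**2) = 1/(-3 - 25*(7 - 220)**2) = 1/(-3 - 25*(-213)**2) = 1/(-3 - 25*45369) = 1/(-3 - 1134225) = 1/(-1134228) = -1/1134228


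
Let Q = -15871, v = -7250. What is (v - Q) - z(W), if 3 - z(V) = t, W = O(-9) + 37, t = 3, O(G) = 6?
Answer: 8621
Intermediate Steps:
W = 43 (W = 6 + 37 = 43)
z(V) = 0 (z(V) = 3 - 1*3 = 3 - 3 = 0)
(v - Q) - z(W) = (-7250 - 1*(-15871)) - 1*0 = (-7250 + 15871) + 0 = 8621 + 0 = 8621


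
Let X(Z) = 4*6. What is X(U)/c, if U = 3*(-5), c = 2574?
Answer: 4/429 ≈ 0.0093240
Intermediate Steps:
U = -15
X(Z) = 24
X(U)/c = 24/2574 = (1/2574)*24 = 4/429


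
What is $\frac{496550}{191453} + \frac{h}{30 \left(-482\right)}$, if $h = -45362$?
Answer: $\frac{7932401993}{1384205190} \approx 5.7307$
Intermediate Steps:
$\frac{496550}{191453} + \frac{h}{30 \left(-482\right)} = \frac{496550}{191453} - \frac{45362}{30 \left(-482\right)} = 496550 \cdot \frac{1}{191453} - \frac{45362}{-14460} = \frac{496550}{191453} - - \frac{22681}{7230} = \frac{496550}{191453} + \frac{22681}{7230} = \frac{7932401993}{1384205190}$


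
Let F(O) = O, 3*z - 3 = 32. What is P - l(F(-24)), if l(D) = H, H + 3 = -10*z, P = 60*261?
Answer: 47339/3 ≈ 15780.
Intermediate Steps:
z = 35/3 (z = 1 + (1/3)*32 = 1 + 32/3 = 35/3 ≈ 11.667)
P = 15660
H = -359/3 (H = -3 - 10*35/3 = -3 - 350/3 = -359/3 ≈ -119.67)
l(D) = -359/3
P - l(F(-24)) = 15660 - 1*(-359/3) = 15660 + 359/3 = 47339/3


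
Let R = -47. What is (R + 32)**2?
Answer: 225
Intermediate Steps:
(R + 32)**2 = (-47 + 32)**2 = (-15)**2 = 225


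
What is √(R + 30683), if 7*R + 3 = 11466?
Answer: 2*√395927/7 ≈ 179.78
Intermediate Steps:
R = 11463/7 (R = -3/7 + (⅐)*11466 = -3/7 + 1638 = 11463/7 ≈ 1637.6)
√(R + 30683) = √(11463/7 + 30683) = √(226244/7) = 2*√395927/7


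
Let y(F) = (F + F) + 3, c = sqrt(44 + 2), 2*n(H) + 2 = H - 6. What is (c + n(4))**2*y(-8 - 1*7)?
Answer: -1350 + 108*sqrt(46) ≈ -617.51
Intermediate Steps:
n(H) = -4 + H/2 (n(H) = -1 + (H - 6)/2 = -1 + (-6 + H)/2 = -1 + (-3 + H/2) = -4 + H/2)
c = sqrt(46) ≈ 6.7823
y(F) = 3 + 2*F (y(F) = 2*F + 3 = 3 + 2*F)
(c + n(4))**2*y(-8 - 1*7) = (sqrt(46) + (-4 + (1/2)*4))**2*(3 + 2*(-8 - 1*7)) = (sqrt(46) + (-4 + 2))**2*(3 + 2*(-8 - 7)) = (sqrt(46) - 2)**2*(3 + 2*(-15)) = (-2 + sqrt(46))**2*(3 - 30) = (-2 + sqrt(46))**2*(-27) = -27*(-2 + sqrt(46))**2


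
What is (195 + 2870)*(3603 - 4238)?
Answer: -1946275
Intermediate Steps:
(195 + 2870)*(3603 - 4238) = 3065*(-635) = -1946275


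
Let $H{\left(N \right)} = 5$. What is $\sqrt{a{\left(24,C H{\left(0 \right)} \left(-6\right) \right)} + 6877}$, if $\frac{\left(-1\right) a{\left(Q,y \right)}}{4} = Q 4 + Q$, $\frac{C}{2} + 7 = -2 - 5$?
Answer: $\sqrt{6397} \approx 79.981$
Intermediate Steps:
$C = -28$ ($C = -14 + 2 \left(-2 - 5\right) = -14 + 2 \left(-7\right) = -14 - 14 = -28$)
$a{\left(Q,y \right)} = - 20 Q$ ($a{\left(Q,y \right)} = - 4 \left(Q 4 + Q\right) = - 4 \left(4 Q + Q\right) = - 4 \cdot 5 Q = - 20 Q$)
$\sqrt{a{\left(24,C H{\left(0 \right)} \left(-6\right) \right)} + 6877} = \sqrt{\left(-20\right) 24 + 6877} = \sqrt{-480 + 6877} = \sqrt{6397}$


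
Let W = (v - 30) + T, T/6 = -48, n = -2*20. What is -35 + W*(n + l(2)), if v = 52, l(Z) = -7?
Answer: 12467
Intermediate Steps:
n = -40
T = -288 (T = 6*(-48) = -288)
W = -266 (W = (52 - 30) - 288 = 22 - 288 = -266)
-35 + W*(n + l(2)) = -35 - 266*(-40 - 7) = -35 - 266*(-47) = -35 + 12502 = 12467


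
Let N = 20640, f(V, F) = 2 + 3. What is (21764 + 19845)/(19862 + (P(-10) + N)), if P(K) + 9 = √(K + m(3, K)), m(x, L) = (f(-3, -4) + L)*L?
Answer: 1684873237/1639683009 - 83218*√10/1639683009 ≈ 1.0274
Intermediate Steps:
f(V, F) = 5
m(x, L) = L*(5 + L) (m(x, L) = (5 + L)*L = L*(5 + L))
P(K) = -9 + √(K + K*(5 + K))
(21764 + 19845)/(19862 + (P(-10) + N)) = (21764 + 19845)/(19862 + ((-9 + √(-10*(6 - 10))) + 20640)) = 41609/(19862 + ((-9 + √(-10*(-4))) + 20640)) = 41609/(19862 + ((-9 + √40) + 20640)) = 41609/(19862 + ((-9 + 2*√10) + 20640)) = 41609/(19862 + (20631 + 2*√10)) = 41609/(40493 + 2*√10)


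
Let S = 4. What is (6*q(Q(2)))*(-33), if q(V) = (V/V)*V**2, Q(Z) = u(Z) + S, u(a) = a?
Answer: -7128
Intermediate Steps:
Q(Z) = 4 + Z (Q(Z) = Z + 4 = 4 + Z)
q(V) = V**2 (q(V) = 1*V**2 = V**2)
(6*q(Q(2)))*(-33) = (6*(4 + 2)**2)*(-33) = (6*6**2)*(-33) = (6*36)*(-33) = 216*(-33) = -7128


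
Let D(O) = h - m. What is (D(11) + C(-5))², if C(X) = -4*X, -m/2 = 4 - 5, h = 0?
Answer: 324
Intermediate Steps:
m = 2 (m = -2*(4 - 5) = -2*(-1) = 2)
D(O) = -2 (D(O) = 0 - 1*2 = 0 - 2 = -2)
(D(11) + C(-5))² = (-2 - 4*(-5))² = (-2 + 20)² = 18² = 324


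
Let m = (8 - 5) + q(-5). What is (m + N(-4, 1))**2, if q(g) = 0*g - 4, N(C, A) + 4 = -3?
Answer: 64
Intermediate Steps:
N(C, A) = -7 (N(C, A) = -4 - 3 = -7)
q(g) = -4 (q(g) = 0 - 4 = -4)
m = -1 (m = (8 - 5) - 4 = 3 - 4 = -1)
(m + N(-4, 1))**2 = (-1 - 7)**2 = (-8)**2 = 64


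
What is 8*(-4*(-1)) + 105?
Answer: 137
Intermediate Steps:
8*(-4*(-1)) + 105 = 8*4 + 105 = 32 + 105 = 137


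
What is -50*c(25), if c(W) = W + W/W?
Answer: -1300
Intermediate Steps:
c(W) = 1 + W (c(W) = W + 1 = 1 + W)
-50*c(25) = -50*(1 + 25) = -50*26 = -1300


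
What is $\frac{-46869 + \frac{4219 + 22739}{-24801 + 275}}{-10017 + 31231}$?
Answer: $- \frac{287384013}{130073641} \approx -2.2094$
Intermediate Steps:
$\frac{-46869 + \frac{4219 + 22739}{-24801 + 275}}{-10017 + 31231} = \frac{-46869 + \frac{26958}{-24526}}{21214} = \left(-46869 + 26958 \left(- \frac{1}{24526}\right)\right) \frac{1}{21214} = \left(-46869 - \frac{13479}{12263}\right) \frac{1}{21214} = \left(- \frac{574768026}{12263}\right) \frac{1}{21214} = - \frac{287384013}{130073641}$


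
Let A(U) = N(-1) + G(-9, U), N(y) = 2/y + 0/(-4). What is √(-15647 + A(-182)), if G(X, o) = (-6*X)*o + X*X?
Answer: 2*I*√6349 ≈ 159.36*I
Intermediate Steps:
N(y) = 2/y (N(y) = 2/y + 0*(-¼) = 2/y + 0 = 2/y)
G(X, o) = X² - 6*X*o (G(X, o) = -6*X*o + X² = X² - 6*X*o)
A(U) = 79 + 54*U (A(U) = 2/(-1) - 9*(-9 - 6*U) = 2*(-1) + (81 + 54*U) = -2 + (81 + 54*U) = 79 + 54*U)
√(-15647 + A(-182)) = √(-15647 + (79 + 54*(-182))) = √(-15647 + (79 - 9828)) = √(-15647 - 9749) = √(-25396) = 2*I*√6349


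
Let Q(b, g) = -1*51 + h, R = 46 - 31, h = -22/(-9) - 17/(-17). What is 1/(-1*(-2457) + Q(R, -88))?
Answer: 9/21685 ≈ 0.00041503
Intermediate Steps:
h = 31/9 (h = -22*(-1/9) - 17*(-1/17) = 22/9 + 1 = 31/9 ≈ 3.4444)
R = 15
Q(b, g) = -428/9 (Q(b, g) = -1*51 + 31/9 = -51 + 31/9 = -428/9)
1/(-1*(-2457) + Q(R, -88)) = 1/(-1*(-2457) - 428/9) = 1/(2457 - 428/9) = 1/(21685/9) = 9/21685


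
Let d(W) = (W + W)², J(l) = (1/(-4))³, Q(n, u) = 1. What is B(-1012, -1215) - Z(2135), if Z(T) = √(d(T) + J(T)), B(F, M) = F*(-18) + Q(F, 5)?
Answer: 18217 - √1166905599/8 ≈ 13947.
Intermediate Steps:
B(F, M) = 1 - 18*F (B(F, M) = F*(-18) + 1 = -18*F + 1 = 1 - 18*F)
J(l) = -1/64 (J(l) = (-¼)³ = -1/64)
d(W) = 4*W² (d(W) = (2*W)² = 4*W²)
Z(T) = √(-1/64 + 4*T²) (Z(T) = √(4*T² - 1/64) = √(-1/64 + 4*T²))
B(-1012, -1215) - Z(2135) = (1 - 18*(-1012)) - √(-1 + 256*2135²)/8 = (1 + 18216) - √(-1 + 256*4558225)/8 = 18217 - √(-1 + 1166905600)/8 = 18217 - √1166905599/8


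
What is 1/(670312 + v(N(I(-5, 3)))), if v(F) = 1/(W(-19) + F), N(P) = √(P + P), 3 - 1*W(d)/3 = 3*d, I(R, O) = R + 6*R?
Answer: 21765030820/14589361459672001 + I*√70/14589361459672001 ≈ 1.4918e-6 + 5.7347e-16*I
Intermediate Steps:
I(R, O) = 7*R
W(d) = 9 - 9*d
N(P) = √2*√P (N(P) = √(2*P) = √2*√P)
v(F) = 1/(180 + F) (v(F) = 1/((9 - 9*(-19)) + F) = 1/((9 + 171) + F) = 1/(180 + F))
1/(670312 + v(N(I(-5, 3)))) = 1/(670312 + 1/(180 + √2*√(7*(-5)))) = 1/(670312 + 1/(180 + √2*√(-35))) = 1/(670312 + 1/(180 + √2*(I*√35))) = 1/(670312 + 1/(180 + I*√70))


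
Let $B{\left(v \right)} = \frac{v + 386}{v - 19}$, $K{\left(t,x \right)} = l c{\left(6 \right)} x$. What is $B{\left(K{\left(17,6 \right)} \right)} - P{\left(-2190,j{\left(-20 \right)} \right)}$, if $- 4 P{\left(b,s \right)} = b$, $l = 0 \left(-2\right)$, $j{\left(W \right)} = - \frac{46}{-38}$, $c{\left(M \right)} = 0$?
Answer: $- \frac{21577}{38} \approx -567.82$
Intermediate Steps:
$j{\left(W \right)} = \frac{23}{19}$ ($j{\left(W \right)} = \left(-46\right) \left(- \frac{1}{38}\right) = \frac{23}{19}$)
$l = 0$
$K{\left(t,x \right)} = 0$ ($K{\left(t,x \right)} = 0 \cdot 0 x = 0 x = 0$)
$P{\left(b,s \right)} = - \frac{b}{4}$
$B{\left(v \right)} = \frac{386 + v}{-19 + v}$
$B{\left(K{\left(17,6 \right)} \right)} - P{\left(-2190,j{\left(-20 \right)} \right)} = \frac{386 + 0}{-19 + 0} - \left(- \frac{1}{4}\right) \left(-2190\right) = \frac{1}{-19} \cdot 386 - \frac{1095}{2} = \left(- \frac{1}{19}\right) 386 - \frac{1095}{2} = - \frac{386}{19} - \frac{1095}{2} = - \frac{21577}{38}$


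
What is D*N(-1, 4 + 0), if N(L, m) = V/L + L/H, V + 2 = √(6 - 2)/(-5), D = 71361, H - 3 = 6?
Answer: 816687/5 ≈ 1.6334e+5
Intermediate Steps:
H = 9 (H = 3 + 6 = 9)
V = -12/5 (V = -2 + √(6 - 2)/(-5) = -2 + √4*(-⅕) = -2 + 2*(-⅕) = -2 - ⅖ = -12/5 ≈ -2.4000)
N(L, m) = -12/(5*L) + L/9
D*N(-1, 4 + 0) = 71361*(-12/5/(-1) + (⅑)*(-1)) = 71361*(-12/5*(-1) - ⅑) = 71361*(12/5 - ⅑) = 71361*(103/45) = 816687/5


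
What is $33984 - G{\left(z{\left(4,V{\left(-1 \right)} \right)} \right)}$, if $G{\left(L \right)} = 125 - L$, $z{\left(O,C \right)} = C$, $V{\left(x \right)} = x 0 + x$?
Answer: $33858$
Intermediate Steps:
$V{\left(x \right)} = x$ ($V{\left(x \right)} = 0 + x = x$)
$33984 - G{\left(z{\left(4,V{\left(-1 \right)} \right)} \right)} = 33984 - \left(125 - -1\right) = 33984 - \left(125 + 1\right) = 33984 - 126 = 33858$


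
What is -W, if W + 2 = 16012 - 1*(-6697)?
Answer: -22707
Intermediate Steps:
W = 22707 (W = -2 + (16012 - 1*(-6697)) = -2 + (16012 + 6697) = -2 + 22709 = 22707)
-W = -1*22707 = -22707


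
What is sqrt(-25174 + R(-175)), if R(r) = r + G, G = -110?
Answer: I*sqrt(25459) ≈ 159.56*I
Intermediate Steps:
R(r) = -110 + r (R(r) = r - 110 = -110 + r)
sqrt(-25174 + R(-175)) = sqrt(-25174 + (-110 - 175)) = sqrt(-25174 - 285) = sqrt(-25459) = I*sqrt(25459)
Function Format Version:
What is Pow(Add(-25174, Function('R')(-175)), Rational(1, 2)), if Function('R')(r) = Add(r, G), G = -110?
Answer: Mul(I, Pow(25459, Rational(1, 2))) ≈ Mul(159.56, I)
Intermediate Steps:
Function('R')(r) = Add(-110, r) (Function('R')(r) = Add(r, -110) = Add(-110, r))
Pow(Add(-25174, Function('R')(-175)), Rational(1, 2)) = Pow(Add(-25174, Add(-110, -175)), Rational(1, 2)) = Pow(Add(-25174, -285), Rational(1, 2)) = Pow(-25459, Rational(1, 2)) = Mul(I, Pow(25459, Rational(1, 2)))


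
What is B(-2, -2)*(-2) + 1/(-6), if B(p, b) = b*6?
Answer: 143/6 ≈ 23.833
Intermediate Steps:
B(p, b) = 6*b
B(-2, -2)*(-2) + 1/(-6) = (6*(-2))*(-2) + 1/(-6) = -12*(-2) - ⅙ = 24 - ⅙ = 143/6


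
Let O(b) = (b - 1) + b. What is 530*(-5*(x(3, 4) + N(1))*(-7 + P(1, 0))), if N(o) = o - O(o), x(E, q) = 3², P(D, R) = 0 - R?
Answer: 166950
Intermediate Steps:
O(b) = -1 + 2*b (O(b) = (-1 + b) + b = -1 + 2*b)
P(D, R) = -R
x(E, q) = 9
N(o) = 1 - o (N(o) = o - (-1 + 2*o) = o + (1 - 2*o) = 1 - o)
530*(-5*(x(3, 4) + N(1))*(-7 + P(1, 0))) = 530*(-5*(9 + (1 - 1*1))*(-7 - 1*0)) = 530*(-5*(9 + (1 - 1))*(-7 + 0)) = 530*(-5*(9 + 0)*(-7)) = 530*(-45*(-7)) = 530*(-5*(-63)) = 530*315 = 166950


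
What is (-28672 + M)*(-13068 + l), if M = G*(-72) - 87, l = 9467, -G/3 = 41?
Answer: 71670703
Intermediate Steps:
G = -123 (G = -3*41 = -123)
M = 8769 (M = -123*(-72) - 87 = 8856 - 87 = 8769)
(-28672 + M)*(-13068 + l) = (-28672 + 8769)*(-13068 + 9467) = -19903*(-3601) = 71670703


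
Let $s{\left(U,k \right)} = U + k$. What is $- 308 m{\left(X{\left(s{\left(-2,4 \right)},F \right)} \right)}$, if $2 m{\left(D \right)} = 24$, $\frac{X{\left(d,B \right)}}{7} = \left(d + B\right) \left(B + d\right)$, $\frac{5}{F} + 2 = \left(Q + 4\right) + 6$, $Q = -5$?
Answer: $-3696$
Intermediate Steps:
$F = \frac{5}{3}$ ($F = \frac{5}{-2 + \left(\left(-5 + 4\right) + 6\right)} = \frac{5}{-2 + \left(-1 + 6\right)} = \frac{5}{-2 + 5} = \frac{5}{3} \approx 1.6667$)
$X{\left(d,B \right)} = 7 \left(B + d\right)^{2}$ ($X{\left(d,B \right)} = 7 \left(d + B\right) \left(B + d\right) = 7 \left(B + d\right) \left(B + d\right) = 7 \left(B + d\right)^{2}$)
$m{\left(D \right)} = 12$ ($m{\left(D \right)} = \frac{1}{2} \cdot 24 = 12$)
$- 308 m{\left(X{\left(s{\left(-2,4 \right)},F \right)} \right)} = \left(-308\right) 12 = -3696$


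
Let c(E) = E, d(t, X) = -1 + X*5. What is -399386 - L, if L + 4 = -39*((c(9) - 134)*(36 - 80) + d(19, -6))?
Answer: -186091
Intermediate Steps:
d(t, X) = -1 + 5*X
L = -213295 (L = -4 - 39*((9 - 134)*(36 - 80) + (-1 + 5*(-6))) = -4 - 39*(-125*(-44) + (-1 - 30)) = -4 - 39*(5500 - 31) = -4 - 39*5469 = -4 - 213291 = -213295)
-399386 - L = -399386 - 1*(-213295) = -399386 + 213295 = -186091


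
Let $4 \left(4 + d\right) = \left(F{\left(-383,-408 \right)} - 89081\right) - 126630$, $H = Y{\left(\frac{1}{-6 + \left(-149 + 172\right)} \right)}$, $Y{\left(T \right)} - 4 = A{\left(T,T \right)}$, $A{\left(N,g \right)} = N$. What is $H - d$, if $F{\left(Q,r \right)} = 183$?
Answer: $\frac{916131}{17} \approx 53890.0$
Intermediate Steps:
$Y{\left(T \right)} = 4 + T$
$H = \frac{69}{17}$ ($H = 4 + \frac{1}{-6 + \left(-149 + 172\right)} = 4 + \frac{1}{-6 + 23} = 4 + \frac{1}{17} = \frac{69}{17} \approx 4.0588$)
$d = -53886$ ($d = -4 + \frac{\left(183 - 89081\right) - 126630}{4} = -4 + \frac{-88898 - 126630}{4} = -4 + \frac{1}{4} \left(-215528\right) = -4 - 53882 = -53886$)
$H - d = \frac{69}{17} - -53886 = \frac{69}{17} + 53886 = \frac{916131}{17}$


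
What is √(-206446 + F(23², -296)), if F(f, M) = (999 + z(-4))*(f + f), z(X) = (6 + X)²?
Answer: 2*√213682 ≈ 924.51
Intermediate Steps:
F(f, M) = 2006*f (F(f, M) = (999 + (6 - 4)²)*(f + f) = (999 + 2²)*(2*f) = (999 + 4)*(2*f) = 1003*(2*f) = 2006*f)
√(-206446 + F(23², -296)) = √(-206446 + 2006*23²) = √(-206446 + 2006*529) = √(-206446 + 1061174) = √854728 = 2*√213682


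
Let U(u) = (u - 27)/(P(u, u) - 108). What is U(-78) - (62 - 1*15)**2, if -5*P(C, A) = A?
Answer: -48573/22 ≈ -2207.9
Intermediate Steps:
P(C, A) = -A/5
U(u) = (-27 + u)/(-108 - u/5) (U(u) = (u - 27)/(-u/5 - 108) = (-27 + u)/(-108 - u/5))
U(-78) - (62 - 1*15)**2 = 5*(27 - 1*(-78))/(540 - 78) - (62 - 1*15)**2 = 5*(27 + 78)/462 - (62 - 15)**2 = 5*(1/462)*105 - 1*47**2 = 25/22 - 1*2209 = 25/22 - 2209 = -48573/22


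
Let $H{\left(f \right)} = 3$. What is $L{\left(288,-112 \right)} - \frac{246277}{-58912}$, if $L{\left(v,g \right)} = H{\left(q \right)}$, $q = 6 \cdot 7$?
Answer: $\frac{423013}{58912} \approx 7.1804$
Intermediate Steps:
$q = 42$
$L{\left(v,g \right)} = 3$
$L{\left(288,-112 \right)} - \frac{246277}{-58912} = 3 - \frac{246277}{-58912} = 3 - - \frac{246277}{58912} = 3 + \frac{246277}{58912} = \frac{423013}{58912}$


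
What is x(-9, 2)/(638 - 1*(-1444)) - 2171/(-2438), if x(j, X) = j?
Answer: 374840/422993 ≈ 0.88616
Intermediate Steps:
x(-9, 2)/(638 - 1*(-1444)) - 2171/(-2438) = -9/(638 - 1*(-1444)) - 2171/(-2438) = -9/(638 + 1444) - 2171*(-1/2438) = -9/2082 + 2171/2438 = -9*1/2082 + 2171/2438 = -3/694 + 2171/2438 = 374840/422993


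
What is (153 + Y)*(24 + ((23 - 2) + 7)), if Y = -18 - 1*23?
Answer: 5824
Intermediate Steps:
Y = -41 (Y = -18 - 23 = -41)
(153 + Y)*(24 + ((23 - 2) + 7)) = (153 - 41)*(24 + ((23 - 2) + 7)) = 112*(24 + (21 + 7)) = 112*(24 + 28) = 112*52 = 5824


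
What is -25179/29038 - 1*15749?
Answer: -457344641/29038 ≈ -15750.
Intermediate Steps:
-25179/29038 - 1*15749 = -25179*1/29038 - 15749 = -25179/29038 - 15749 = -457344641/29038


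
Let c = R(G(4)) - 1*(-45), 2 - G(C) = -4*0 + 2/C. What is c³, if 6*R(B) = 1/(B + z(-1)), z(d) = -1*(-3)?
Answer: 1798045696/19683 ≈ 91350.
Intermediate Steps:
z(d) = 3
G(C) = 2 - 2/C (G(C) = 2 - (-4*0 + 2/C) = 2 - (0 + 2/C) = 2 - 2/C)
R(B) = 1/(6*(3 + B)) (R(B) = 1/(6*(B + 3)) = 1/(6*(3 + B)))
c = 1216/27 (c = 1/(6*(3 + (2 - 2/4))) - 1*(-45) = 1/(6*(3 + (2 - 2*¼))) + 45 = 1/(6*(3 + (2 - ½))) + 45 = 1/(6*(3 + 3/2)) + 45 = 1/(6*(9/2)) + 45 = (⅙)*(2/9) + 45 = 1/27 + 45 = 1216/27 ≈ 45.037)
c³ = (1216/27)³ = 1798045696/19683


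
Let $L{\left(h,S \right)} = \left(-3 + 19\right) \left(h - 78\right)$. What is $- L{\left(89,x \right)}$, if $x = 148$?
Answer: $-176$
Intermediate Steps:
$L{\left(h,S \right)} = -1248 + 16 h$ ($L{\left(h,S \right)} = 16 \left(-78 + h\right) = -1248 + 16 h$)
$- L{\left(89,x \right)} = - (-1248 + 16 \cdot 89) = - (-1248 + 1424) = \left(-1\right) 176 = -176$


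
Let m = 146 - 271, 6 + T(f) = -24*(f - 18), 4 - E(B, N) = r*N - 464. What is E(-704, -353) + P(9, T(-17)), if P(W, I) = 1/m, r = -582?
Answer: -25622251/125 ≈ -2.0498e+5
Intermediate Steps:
E(B, N) = 468 + 582*N (E(B, N) = 4 - (-582*N - 464) = 4 - (-464 - 582*N) = 4 + (464 + 582*N) = 468 + 582*N)
T(f) = 426 - 24*f (T(f) = -6 - 24*(f - 18) = -6 - 24*(-18 + f) = -6 + (432 - 24*f) = 426 - 24*f)
m = -125
P(W, I) = -1/125 (P(W, I) = 1/(-125) = -1/125)
E(-704, -353) + P(9, T(-17)) = (468 + 582*(-353)) - 1/125 = (468 - 205446) - 1/125 = -204978 - 1/125 = -25622251/125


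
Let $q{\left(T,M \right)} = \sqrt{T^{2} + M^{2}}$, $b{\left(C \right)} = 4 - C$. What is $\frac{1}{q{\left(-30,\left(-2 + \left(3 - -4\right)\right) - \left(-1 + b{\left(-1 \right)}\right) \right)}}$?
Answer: $\frac{\sqrt{901}}{901} \approx 0.033315$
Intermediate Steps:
$q{\left(T,M \right)} = \sqrt{M^{2} + T^{2}}$
$\frac{1}{q{\left(-30,\left(-2 + \left(3 - -4\right)\right) - \left(-1 + b{\left(-1 \right)}\right) \right)}} = \frac{1}{\sqrt{\left(\left(-2 + \left(3 - -4\right)\right) + \left(1 - \left(4 - -1\right)\right)\right)^{2} + \left(-30\right)^{2}}} = \frac{1}{\sqrt{\left(\left(-2 + \left(3 + 4\right)\right) + \left(1 - \left(4 + 1\right)\right)\right)^{2} + 900}} = \frac{1}{\sqrt{\left(\left(-2 + 7\right) + \left(1 - 5\right)\right)^{2} + 900}} = \frac{1}{\sqrt{\left(5 + \left(1 - 5\right)\right)^{2} + 900}} = \frac{1}{\sqrt{\left(5 - 4\right)^{2} + 900}} = \frac{1}{\sqrt{1^{2} + 900}} = \frac{1}{\sqrt{1 + 900}} = \frac{1}{\sqrt{901}} = \frac{\sqrt{901}}{901}$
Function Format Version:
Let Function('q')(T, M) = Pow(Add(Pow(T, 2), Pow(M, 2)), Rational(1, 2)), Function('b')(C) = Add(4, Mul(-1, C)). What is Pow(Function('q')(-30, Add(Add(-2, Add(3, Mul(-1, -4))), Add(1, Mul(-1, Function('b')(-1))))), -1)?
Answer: Mul(Rational(1, 901), Pow(901, Rational(1, 2))) ≈ 0.033315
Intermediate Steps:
Function('q')(T, M) = Pow(Add(Pow(M, 2), Pow(T, 2)), Rational(1, 2))
Pow(Function('q')(-30, Add(Add(-2, Add(3, Mul(-1, -4))), Add(1, Mul(-1, Function('b')(-1))))), -1) = Pow(Pow(Add(Pow(Add(Add(-2, Add(3, Mul(-1, -4))), Add(1, Mul(-1, Add(4, Mul(-1, -1))))), 2), Pow(-30, 2)), Rational(1, 2)), -1) = Pow(Pow(Add(Pow(Add(Add(-2, Add(3, 4)), Add(1, Mul(-1, Add(4, 1)))), 2), 900), Rational(1, 2)), -1) = Pow(Pow(Add(Pow(Add(Add(-2, 7), Add(1, Mul(-1, 5))), 2), 900), Rational(1, 2)), -1) = Pow(Pow(Add(Pow(Add(5, Add(1, -5)), 2), 900), Rational(1, 2)), -1) = Pow(Pow(Add(Pow(Add(5, -4), 2), 900), Rational(1, 2)), -1) = Pow(Pow(Add(Pow(1, 2), 900), Rational(1, 2)), -1) = Pow(Pow(Add(1, 900), Rational(1, 2)), -1) = Pow(Pow(901, Rational(1, 2)), -1) = Mul(Rational(1, 901), Pow(901, Rational(1, 2)))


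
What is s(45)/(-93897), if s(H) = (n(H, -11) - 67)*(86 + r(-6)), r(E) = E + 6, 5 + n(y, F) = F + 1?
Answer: 7052/93897 ≈ 0.075104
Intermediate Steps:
n(y, F) = -4 + F (n(y, F) = -5 + (F + 1) = -5 + (1 + F) = -4 + F)
r(E) = 6 + E
s(H) = -7052 (s(H) = ((-4 - 11) - 67)*(86 + (6 - 6)) = (-15 - 67)*(86 + 0) = -82*86 = -7052)
s(45)/(-93897) = -7052/(-93897) = -7052*(-1/93897) = 7052/93897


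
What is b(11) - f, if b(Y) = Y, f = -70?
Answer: 81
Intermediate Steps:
b(11) - f = 11 - 1*(-70) = 11 + 70 = 81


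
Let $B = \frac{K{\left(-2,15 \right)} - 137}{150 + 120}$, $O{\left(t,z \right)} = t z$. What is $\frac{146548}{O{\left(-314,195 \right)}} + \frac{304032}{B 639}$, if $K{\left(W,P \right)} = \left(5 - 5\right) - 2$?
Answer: $- \frac{279961331506}{302139435} \approx -926.6$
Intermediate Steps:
$K{\left(W,P \right)} = -2$ ($K{\left(W,P \right)} = 0 - 2 = -2$)
$B = - \frac{139}{270}$ ($B = \frac{-2 - 137}{150 + 120} = - \frac{139}{270} \approx -0.51481$)
$\frac{146548}{O{\left(-314,195 \right)}} + \frac{304032}{B 639} = \frac{146548}{\left(-314\right) 195} + \frac{304032}{\left(- \frac{139}{270}\right) 639} = \frac{146548}{-61230} + \frac{304032}{- \frac{9869}{30}} = 146548 \left(- \frac{1}{61230}\right) + 304032 \left(- \frac{30}{9869}\right) = - \frac{73274}{30615} - \frac{9120960}{9869} = - \frac{279961331506}{302139435}$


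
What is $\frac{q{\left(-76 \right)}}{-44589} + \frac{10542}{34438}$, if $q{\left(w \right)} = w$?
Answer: $\frac{236337263}{767777991} \approx 0.30782$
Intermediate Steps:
$\frac{q{\left(-76 \right)}}{-44589} + \frac{10542}{34438} = - \frac{76}{-44589} + \frac{10542}{34438} = \left(-76\right) \left(- \frac{1}{44589}\right) + 10542 \cdot \frac{1}{34438} = \frac{76}{44589} + \frac{5271}{17219} = \frac{236337263}{767777991}$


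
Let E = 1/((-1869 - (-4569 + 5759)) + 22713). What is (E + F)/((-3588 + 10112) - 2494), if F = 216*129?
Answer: 547639057/79205620 ≈ 6.9141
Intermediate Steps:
F = 27864
E = 1/19654 (E = 1/((-1869 - 1*1190) + 22713) = 1/((-1869 - 1190) + 22713) = 1/(-3059 + 22713) = 1/19654 ≈ 5.0880e-5)
(E + F)/((-3588 + 10112) - 2494) = (1/19654 + 27864)/((-3588 + 10112) - 2494) = 547639057/(19654*(6524 - 2494)) = (547639057/19654)/4030 = (547639057/19654)*(1/4030) = 547639057/79205620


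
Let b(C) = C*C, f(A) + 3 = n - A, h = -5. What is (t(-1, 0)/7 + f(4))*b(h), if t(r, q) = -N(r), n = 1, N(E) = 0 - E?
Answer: -1075/7 ≈ -153.57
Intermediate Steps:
N(E) = -E
t(r, q) = r (t(r, q) = -(-1)*r = r)
f(A) = -2 - A (f(A) = -3 + (1 - A) = -2 - A)
b(C) = C**2
(t(-1, 0)/7 + f(4))*b(h) = (-1/7 + (-2 - 1*4))*(-5)**2 = (-1*1/7 + (-2 - 4))*25 = (-1/7 - 6)*25 = -43/7*25 = -1075/7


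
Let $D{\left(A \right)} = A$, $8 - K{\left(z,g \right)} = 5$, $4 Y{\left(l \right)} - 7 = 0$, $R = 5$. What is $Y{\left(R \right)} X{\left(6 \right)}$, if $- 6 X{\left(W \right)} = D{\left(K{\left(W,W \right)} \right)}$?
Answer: $- \frac{7}{8} \approx -0.875$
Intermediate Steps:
$Y{\left(l \right)} = \frac{7}{4}$ ($Y{\left(l \right)} = \frac{7}{4} + \frac{1}{4} \cdot 0 = \frac{7}{4} + 0 = \frac{7}{4}$)
$K{\left(z,g \right)} = 3$ ($K{\left(z,g \right)} = 8 - 5 = 3$)
$X{\left(W \right)} = - \frac{1}{2}$ ($X{\left(W \right)} = \left(- \frac{1}{6}\right) 3 = - \frac{1}{2}$)
$Y{\left(R \right)} X{\left(6 \right)} = \frac{7}{4} \left(- \frac{1}{2}\right) = - \frac{7}{8}$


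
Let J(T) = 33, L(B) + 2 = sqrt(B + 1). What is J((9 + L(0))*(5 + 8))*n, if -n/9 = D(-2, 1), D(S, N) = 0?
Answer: 0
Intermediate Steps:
n = 0 (n = -9*0 = 0)
L(B) = -2 + sqrt(1 + B) (L(B) = -2 + sqrt(B + 1) = -2 + sqrt(1 + B))
J((9 + L(0))*(5 + 8))*n = 33*0 = 0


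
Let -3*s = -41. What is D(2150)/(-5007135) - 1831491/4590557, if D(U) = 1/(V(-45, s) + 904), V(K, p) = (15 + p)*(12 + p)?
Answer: -45112857958341681/113073526338623270 ≈ -0.39897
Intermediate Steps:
s = 41/3 (s = -1/3*(-41) = 41/3 ≈ 13.667)
V(K, p) = (12 + p)*(15 + p)
D(U) = 9/14758 (D(U) = 1/((180 + (41/3)**2 + 27*(41/3)) + 904) = 1/((180 + 1681/9 + 369) + 904) = 1/(6622/9 + 904) = 1/(14758/9) = 9/14758)
D(2150)/(-5007135) - 1831491/4590557 = (9/14758)/(-5007135) - 1831491/4590557 = (9/14758)*(-1/5007135) - 1831491*1/4590557 = -3/24631766110 - 1831491/4590557 = -45112857958341681/113073526338623270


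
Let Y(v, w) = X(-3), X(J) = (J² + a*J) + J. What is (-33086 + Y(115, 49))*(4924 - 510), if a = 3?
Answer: -146054846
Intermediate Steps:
X(J) = J² + 4*J (X(J) = (J² + 3*J) + J = J² + 4*J)
Y(v, w) = -3 (Y(v, w) = -3*(4 - 3) = -3*1 = -3)
(-33086 + Y(115, 49))*(4924 - 510) = (-33086 - 3)*(4924 - 510) = -33089*4414 = -146054846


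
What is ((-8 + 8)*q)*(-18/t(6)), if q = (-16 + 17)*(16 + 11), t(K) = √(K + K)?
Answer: 0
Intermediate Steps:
t(K) = √2*√K (t(K) = √(2*K) = √2*√K)
q = 27 (q = 1*27 = 27)
((-8 + 8)*q)*(-18/t(6)) = ((-8 + 8)*27)*(-18*√3/6) = (0*27)*(-18*√3/6) = 0*(-3*√3) = 0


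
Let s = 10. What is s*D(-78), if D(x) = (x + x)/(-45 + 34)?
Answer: 1560/11 ≈ 141.82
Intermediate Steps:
D(x) = -2*x/11 (D(x) = (2*x)/(-11) = (2*x)*(-1/11) = -2*x/11)
s*D(-78) = 10*(-2/11*(-78)) = 10*(156/11) = 1560/11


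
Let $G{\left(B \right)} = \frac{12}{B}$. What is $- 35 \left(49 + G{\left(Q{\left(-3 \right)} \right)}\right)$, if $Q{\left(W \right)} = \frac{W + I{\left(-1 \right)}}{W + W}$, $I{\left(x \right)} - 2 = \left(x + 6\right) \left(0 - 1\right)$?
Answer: $-2135$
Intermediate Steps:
$I{\left(x \right)} = -4 - x$ ($I{\left(x \right)} = 2 + \left(x + 6\right) \left(0 - 1\right) = 2 + \left(6 + x\right) \left(-1\right) = 2 - \left(6 + x\right) = -4 - x$)
$Q{\left(W \right)} = \frac{-3 + W}{2 W}$ ($Q{\left(W \right)} = \frac{W - 3}{W + W} = \frac{W + \left(-4 + 1\right)}{2 W} = \left(W - 3\right) \frac{1}{2 W} = \left(-3 + W\right) \frac{1}{2 W} = \frac{-3 + W}{2 W}$)
$- 35 \left(49 + G{\left(Q{\left(-3 \right)} \right)}\right) = - 35 \left(49 + \frac{12}{\frac{1}{2} \frac{1}{-3} \left(-3 - 3\right)}\right) = - 35 \left(49 + \frac{12}{\frac{1}{2} \left(- \frac{1}{3}\right) \left(-6\right)}\right) = - 35 \left(49 + \frac{12}{1}\right) = - 35 \left(49 + 12 \cdot 1\right) = - 35 \left(49 + 12\right) = \left(-35\right) 61 = -2135$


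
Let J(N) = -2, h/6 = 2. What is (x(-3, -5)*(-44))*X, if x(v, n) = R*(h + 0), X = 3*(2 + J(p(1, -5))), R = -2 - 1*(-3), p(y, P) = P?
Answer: 0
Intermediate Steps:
h = 12 (h = 6*2 = 12)
R = 1 (R = -2 + 3 = 1)
X = 0 (X = 3*(2 - 2) = 3*0 = 0)
x(v, n) = 12 (x(v, n) = 1*(12 + 0) = 1*12 = 12)
(x(-3, -5)*(-44))*X = (12*(-44))*0 = -528*0 = 0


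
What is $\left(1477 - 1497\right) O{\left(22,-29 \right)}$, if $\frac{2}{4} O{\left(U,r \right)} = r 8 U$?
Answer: $204160$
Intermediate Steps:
$O{\left(U,r \right)} = 16 U r$ ($O{\left(U,r \right)} = 2 r 8 U = 2 \cdot 8 r U = 2 \cdot 8 U r = 16 U r$)
$\left(1477 - 1497\right) O{\left(22,-29 \right)} = \left(1477 - 1497\right) 16 \cdot 22 \left(-29\right) = \left(-20\right) \left(-10208\right) = 204160$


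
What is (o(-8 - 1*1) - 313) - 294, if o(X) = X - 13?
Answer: -629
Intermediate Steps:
o(X) = -13 + X
(o(-8 - 1*1) - 313) - 294 = ((-13 + (-8 - 1*1)) - 313) - 294 = ((-13 + (-8 - 1)) - 313) - 294 = ((-13 - 9) - 313) - 294 = (-22 - 313) - 294 = -335 - 294 = -629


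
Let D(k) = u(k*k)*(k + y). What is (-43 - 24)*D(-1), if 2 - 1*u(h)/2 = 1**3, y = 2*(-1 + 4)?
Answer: -670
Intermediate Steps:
y = 6 (y = 2*3 = 6)
u(h) = 2 (u(h) = 4 - 2*1**3 = 4 - 2*1 = 4 - 2 = 2)
D(k) = 12 + 2*k (D(k) = 2*(k + 6) = 2*(6 + k) = 12 + 2*k)
(-43 - 24)*D(-1) = (-43 - 24)*(12 + 2*(-1)) = -67*(12 - 2) = -67*10 = -670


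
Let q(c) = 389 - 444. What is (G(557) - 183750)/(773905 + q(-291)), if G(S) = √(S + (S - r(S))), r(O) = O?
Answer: -175/737 + √557/773850 ≈ -0.23742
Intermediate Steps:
q(c) = -55
G(S) = √S (G(S) = √(S + (S - S)) = √(S + 0) = √S)
(G(557) - 183750)/(773905 + q(-291)) = (√557 - 183750)/(773905 - 55) = (-183750 + √557)/773850 = (-183750 + √557)*(1/773850) = -175/737 + √557/773850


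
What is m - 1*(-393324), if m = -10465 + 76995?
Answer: 459854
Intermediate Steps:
m = 66530
m - 1*(-393324) = 66530 - 1*(-393324) = 66530 + 393324 = 459854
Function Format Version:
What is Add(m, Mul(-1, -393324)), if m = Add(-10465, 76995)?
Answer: 459854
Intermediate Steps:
m = 66530
Add(m, Mul(-1, -393324)) = Add(66530, Mul(-1, -393324)) = Add(66530, 393324) = 459854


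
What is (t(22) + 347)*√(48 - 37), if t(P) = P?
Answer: 369*√11 ≈ 1223.8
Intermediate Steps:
(t(22) + 347)*√(48 - 37) = (22 + 347)*√(48 - 37) = 369*√11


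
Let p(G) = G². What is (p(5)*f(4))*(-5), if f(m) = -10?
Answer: 1250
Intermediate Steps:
(p(5)*f(4))*(-5) = (5²*(-10))*(-5) = (25*(-10))*(-5) = -250*(-5) = 1250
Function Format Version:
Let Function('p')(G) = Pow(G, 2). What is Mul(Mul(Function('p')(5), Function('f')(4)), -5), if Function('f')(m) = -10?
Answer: 1250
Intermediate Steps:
Mul(Mul(Function('p')(5), Function('f')(4)), -5) = Mul(Mul(Pow(5, 2), -10), -5) = Mul(Mul(25, -10), -5) = Mul(-250, -5) = 1250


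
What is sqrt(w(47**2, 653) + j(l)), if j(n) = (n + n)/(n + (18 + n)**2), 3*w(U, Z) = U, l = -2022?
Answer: sqrt(2965973821932693)/2006997 ≈ 27.135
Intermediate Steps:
w(U, Z) = U/3
j(n) = 2*n/(n + (18 + n)**2) (j(n) = (2*n)/(n + (18 + n)**2) = 2*n/(n + (18 + n)**2))
sqrt(w(47**2, 653) + j(l)) = sqrt((1/3)*47**2 + 2*(-2022)/(-2022 + (18 - 2022)**2)) = sqrt((1/3)*2209 + 2*(-2022)/(-2022 + (-2004)**2)) = sqrt(2209/3 + 2*(-2022)/(-2022 + 4016016)) = sqrt(2209/3 + 2*(-2022)/4013994) = sqrt(2209/3 + 2*(-2022)*(1/4013994)) = sqrt(2209/3 - 674/668999) = sqrt(1477816769/2006997) = sqrt(2965973821932693)/2006997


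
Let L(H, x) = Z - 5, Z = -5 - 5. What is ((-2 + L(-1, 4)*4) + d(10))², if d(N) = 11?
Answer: 2601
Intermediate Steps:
Z = -10
L(H, x) = -15 (L(H, x) = -10 - 5 = -15)
((-2 + L(-1, 4)*4) + d(10))² = ((-2 - 15*4) + 11)² = ((-2 - 60) + 11)² = (-62 + 11)² = (-51)² = 2601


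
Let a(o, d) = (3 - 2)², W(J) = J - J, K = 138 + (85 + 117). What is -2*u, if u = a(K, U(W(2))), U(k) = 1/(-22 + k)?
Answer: -2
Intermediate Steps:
K = 340 (K = 138 + 202 = 340)
W(J) = 0
a(o, d) = 1 (a(o, d) = 1² = 1)
u = 1
-2*u = -2*1 = -2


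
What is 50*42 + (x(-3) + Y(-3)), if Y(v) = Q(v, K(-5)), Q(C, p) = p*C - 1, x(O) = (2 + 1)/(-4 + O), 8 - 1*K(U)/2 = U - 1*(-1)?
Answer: 14186/7 ≈ 2026.6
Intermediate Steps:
K(U) = 14 - 2*U (K(U) = 16 - 2*(U - 1*(-1)) = 16 - 2*(U + 1) = 16 - 2*(1 + U) = 16 + (-2 - 2*U) = 14 - 2*U)
x(O) = 3/(-4 + O)
Q(C, p) = -1 + C*p (Q(C, p) = C*p - 1 = -1 + C*p)
Y(v) = -1 + 24*v (Y(v) = -1 + v*(14 - 2*(-5)) = -1 + v*(14 + 10) = -1 + v*24 = -1 + 24*v)
50*42 + (x(-3) + Y(-3)) = 50*42 + (3/(-4 - 3) + (-1 + 24*(-3))) = 2100 + (3/(-7) + (-1 - 72)) = 2100 + (3*(-⅐) - 73) = 2100 + (-3/7 - 73) = 2100 - 514/7 = 14186/7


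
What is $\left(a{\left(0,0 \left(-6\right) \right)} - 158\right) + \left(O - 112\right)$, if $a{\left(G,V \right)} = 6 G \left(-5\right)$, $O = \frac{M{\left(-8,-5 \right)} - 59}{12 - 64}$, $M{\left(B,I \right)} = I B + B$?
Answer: $- \frac{14013}{52} \approx -269.48$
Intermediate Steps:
$M{\left(B,I \right)} = B + B I$ ($M{\left(B,I \right)} = B I + B = B + B I$)
$O = \frac{27}{52}$ ($O = \frac{- 8 \left(1 - 5\right) - 59}{12 - 64} = \frac{\left(-8\right) \left(-4\right) - 59}{-52} = \left(32 - 59\right) \left(- \frac{1}{52}\right) = \left(-27\right) \left(- \frac{1}{52}\right) = \frac{27}{52} \approx 0.51923$)
$a{\left(G,V \right)} = - 30 G$
$\left(a{\left(0,0 \left(-6\right) \right)} - 158\right) + \left(O - 112\right) = \left(\left(-30\right) 0 - 158\right) + \left(\frac{27}{52} - 112\right) = \left(0 - 158\right) + \left(\frac{27}{52} - 112\right) = -158 - \frac{5797}{52} = - \frac{14013}{52}$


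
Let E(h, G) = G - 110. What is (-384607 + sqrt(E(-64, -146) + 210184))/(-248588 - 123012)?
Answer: 384607/371600 - sqrt(52482)/185800 ≈ 1.0338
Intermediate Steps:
E(h, G) = -110 + G
(-384607 + sqrt(E(-64, -146) + 210184))/(-248588 - 123012) = (-384607 + sqrt((-110 - 146) + 210184))/(-248588 - 123012) = (-384607 + sqrt(-256 + 210184))/(-371600) = (-384607 + sqrt(209928))*(-1/371600) = (-384607 + 2*sqrt(52482))*(-1/371600) = 384607/371600 - sqrt(52482)/185800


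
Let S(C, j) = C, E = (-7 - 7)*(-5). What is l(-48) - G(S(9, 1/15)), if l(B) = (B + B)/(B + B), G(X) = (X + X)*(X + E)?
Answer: -1421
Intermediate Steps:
E = 70 (E = -14*(-5) = 70)
G(X) = 2*X*(70 + X) (G(X) = (X + X)*(X + 70) = (2*X)*(70 + X) = 2*X*(70 + X))
l(B) = 1 (l(B) = (2*B)/((2*B)) = (2*B)*(1/(2*B)) = 1)
l(-48) - G(S(9, 1/15)) = 1 - 2*9*(70 + 9) = 1 - 2*9*79 = 1 - 1*1422 = 1 - 1422 = -1421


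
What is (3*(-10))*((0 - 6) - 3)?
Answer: 270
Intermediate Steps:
(3*(-10))*((0 - 6) - 3) = -30*(-6 - 3) = -30*(-9) = 270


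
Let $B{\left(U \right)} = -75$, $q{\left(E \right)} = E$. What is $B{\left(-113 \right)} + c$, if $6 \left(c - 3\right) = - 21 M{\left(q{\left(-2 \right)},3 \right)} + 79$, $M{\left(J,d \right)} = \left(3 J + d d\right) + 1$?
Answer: $- \frac{437}{6} \approx -72.833$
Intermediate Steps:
$M{\left(J,d \right)} = 1 + d^{2} + 3 J$ ($M{\left(J,d \right)} = \left(3 J + d^{2}\right) + 1 = \left(d^{2} + 3 J\right) + 1 = 1 + d^{2} + 3 J$)
$c = \frac{13}{6}$ ($c = 3 + \frac{- 21 \left(1 + 3^{2} + 3 \left(-2\right)\right) + 79}{6} = 3 + \frac{- 21 \left(1 + 9 - 6\right) + 79}{6} = 3 + \frac{\left(-21\right) 4 + 79}{6} = 3 + \frac{-84 + 79}{6} = 3 + \frac{1}{6} \left(-5\right) = 3 - \frac{5}{6} = \frac{13}{6} \approx 2.1667$)
$B{\left(-113 \right)} + c = -75 + \frac{13}{6} = - \frac{437}{6}$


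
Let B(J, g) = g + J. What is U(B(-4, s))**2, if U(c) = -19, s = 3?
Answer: 361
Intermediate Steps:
B(J, g) = J + g
U(B(-4, s))**2 = (-19)**2 = 361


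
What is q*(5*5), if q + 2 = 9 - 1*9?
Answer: -50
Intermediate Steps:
q = -2 (q = -2 + (9 - 1*9) = -2 + (9 - 9) = -2 + 0 = -2)
q*(5*5) = -10*5 = -2*25 = -50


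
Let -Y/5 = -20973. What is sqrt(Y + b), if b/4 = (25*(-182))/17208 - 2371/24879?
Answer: 2*sqrt(926885851637213746)/5946081 ≈ 323.83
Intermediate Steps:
Y = 104865 (Y = -5*(-20973) = 104865)
b = -25666603/17838243 (b = 4*((25*(-182))/17208 - 2371/24879) = 4*(-4550*1/17208 - 2371*1/24879) = 4*(-2275/8604 - 2371/24879) = 4*(-25666603/71352972) = -25666603/17838243 ≈ -1.4389)
sqrt(Y + b) = sqrt(104865 - 25666603/17838243) = sqrt(1870581685592/17838243) = 2*sqrt(926885851637213746)/5946081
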